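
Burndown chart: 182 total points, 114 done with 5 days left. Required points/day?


Formula: Required rate = Remaining points / Days left
Remaining = 182 - 114 = 68 points
Required rate = 68 / 5 = 13.6 points/day

13.6 points/day


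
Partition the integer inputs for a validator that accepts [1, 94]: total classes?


Valid range: [1, 94]
Class 1: x < 1 — invalid
Class 2: 1 ≤ x ≤ 94 — valid
Class 3: x > 94 — invalid
Total equivalence classes: 3

3 equivalence classes


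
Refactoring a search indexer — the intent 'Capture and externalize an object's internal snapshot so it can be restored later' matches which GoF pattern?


This matches the Memento pattern

Memento


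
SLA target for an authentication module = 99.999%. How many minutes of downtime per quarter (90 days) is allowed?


Formula: allowed downtime = period * (100 - SLA) / 100
Period (quarter (90 days)) = 129600 minutes
Unavailability fraction = (100 - 99.999) / 100
Allowed downtime = 129600 * (100 - 99.999) / 100
Allowed downtime = 1.296 minutes

1.296 minutes


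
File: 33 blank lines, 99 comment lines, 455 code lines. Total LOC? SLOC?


Total LOC = blank + comment + code
Total LOC = 33 + 99 + 455 = 587
SLOC (source only) = code = 455

Total LOC: 587, SLOC: 455


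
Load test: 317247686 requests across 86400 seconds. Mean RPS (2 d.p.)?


Formula: throughput = requests / seconds
throughput = 317247686 / 86400
throughput = 3671.85 requests/second

3671.85 requests/second


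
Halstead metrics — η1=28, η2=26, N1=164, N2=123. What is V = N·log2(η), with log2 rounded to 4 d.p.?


Formula: V = N * log2(η), where N = N1 + N2 and η = η1 + η2
η = 28 + 26 = 54
N = 164 + 123 = 287
log2(54) ≈ 5.7549
V = 287 * 5.7549 = 1651.66

1651.66


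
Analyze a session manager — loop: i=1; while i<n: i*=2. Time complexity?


Reasoning: i doubles each step so iterations are log2(n)
Complexity: O(log n)

O(log n)


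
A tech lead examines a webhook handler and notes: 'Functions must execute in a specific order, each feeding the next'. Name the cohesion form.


Reasoning: Output of one is input to next
Type: Sequential cohesion

Sequential cohesion


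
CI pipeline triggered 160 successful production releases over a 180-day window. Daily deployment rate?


Formula: deployments per day = releases / days
= 160 / 180
= 0.889 deploys/day
(equivalently, 6.22 deploys/week)

0.889 deploys/day


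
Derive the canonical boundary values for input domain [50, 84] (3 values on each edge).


Range: [50, 84]
Boundaries: just below min, min, min+1, max-1, max, just above max
Values: [49, 50, 51, 83, 84, 85]

[49, 50, 51, 83, 84, 85]


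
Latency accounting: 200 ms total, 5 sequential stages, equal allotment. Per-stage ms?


Formula: per_stage = total_budget / stages
per_stage = 200 / 5
per_stage = 40.0 ms

40.0 ms


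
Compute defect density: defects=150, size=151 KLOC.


Defect density = defects / KLOC
Defect density = 150 / 151
Defect density = 0.993 defects/KLOC

0.993 defects/KLOC


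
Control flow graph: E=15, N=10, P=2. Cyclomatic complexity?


Formula: V(G) = E - N + 2P
V(G) = 15 - 10 + 2*2
V(G) = 5 + 4
V(G) = 9

9


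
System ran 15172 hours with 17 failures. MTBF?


Formula: MTBF = Total operating time / Number of failures
MTBF = 15172 / 17
MTBF = 892.47 hours

892.47 hours


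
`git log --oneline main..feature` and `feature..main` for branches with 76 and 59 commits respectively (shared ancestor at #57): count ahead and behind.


Common ancestor: commit #57
feature commits after divergence: 76 - 57 = 19
main commits after divergence: 59 - 57 = 2
feature is 19 commits ahead of main
main is 2 commits ahead of feature

feature ahead: 19, main ahead: 2


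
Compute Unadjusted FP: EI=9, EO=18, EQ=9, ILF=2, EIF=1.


UFP = EI*4 + EO*5 + EQ*4 + ILF*10 + EIF*7
UFP = 9*4 + 18*5 + 9*4 + 2*10 + 1*7
UFP = 36 + 90 + 36 + 20 + 7
UFP = 189

189


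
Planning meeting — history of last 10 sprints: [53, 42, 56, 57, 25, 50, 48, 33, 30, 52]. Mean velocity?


Formula: Avg velocity = Total points / Number of sprints
Points: [53, 42, 56, 57, 25, 50, 48, 33, 30, 52]
Sum = 53 + 42 + 56 + 57 + 25 + 50 + 48 + 33 + 30 + 52 = 446
Avg velocity = 446 / 10 = 44.6 points/sprint

44.6 points/sprint


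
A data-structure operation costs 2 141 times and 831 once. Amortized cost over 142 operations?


Formula: Amortized cost = Total cost / Operations
Total cost = (141 * 2) + (1 * 831)
Total cost = 282 + 831 = 1113
Amortized = 1113 / 142 = 7.838

7.838


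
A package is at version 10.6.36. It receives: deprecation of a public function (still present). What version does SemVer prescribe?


Current: 10.6.36
Change category: 'deprecation of a public function (still present)' → minor bump
SemVer rule: minor bump → increment MINOR, reset PATCH to 0 (MAJOR unchanged)
New: 10.7.0

10.7.0


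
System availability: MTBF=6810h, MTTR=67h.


Availability = MTBF / (MTBF + MTTR)
Availability = 6810 / (6810 + 67)
Availability = 6810 / 6877
Availability = 99.0257%

99.0257%


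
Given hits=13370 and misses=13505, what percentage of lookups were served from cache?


Formula: hit rate = hits / (hits + misses) * 100
hit rate = 13370 / (13370 + 13505) * 100
hit rate = 13370 / 26875 * 100
hit rate = 49.75%

49.75%


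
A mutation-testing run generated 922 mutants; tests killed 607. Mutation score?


Mutation score = killed / total * 100
Mutation score = 607 / 922 * 100
Mutation score = 65.84%

65.84%


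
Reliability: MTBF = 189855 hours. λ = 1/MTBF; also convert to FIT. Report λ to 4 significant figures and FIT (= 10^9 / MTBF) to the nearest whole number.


Formula: λ = 1 / MTBF; FIT = λ × 1e9 = 1e9 / MTBF
λ = 1 / 189855 ≈ 5.267e-06 failures/hour
FIT = 1e9 / 189855 ≈ 5267 failures per 1e9 hours (nearest whole number)

λ = 5.267e-06 /h, FIT = 5267


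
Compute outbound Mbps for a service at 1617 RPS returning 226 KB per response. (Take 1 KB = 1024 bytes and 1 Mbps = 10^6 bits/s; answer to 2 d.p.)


Formula: Mbps = payload_bytes * RPS * 8 / 1e6
Payload per request = 226 KB = 226 * 1024 = 231424 bytes
Total bytes/sec = 231424 * 1617 = 374212608
Total bits/sec = 374212608 * 8 = 2993700864
Mbps = 2993700864 / 1e6 = 2993.7

2993.7 Mbps


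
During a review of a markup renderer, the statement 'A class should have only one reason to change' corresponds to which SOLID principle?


This describes the Single Responsibility Principle (SRP)

Single Responsibility Principle (SRP)


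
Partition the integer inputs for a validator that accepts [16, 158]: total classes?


Valid range: [16, 158]
Class 1: x < 16 — invalid
Class 2: 16 ≤ x ≤ 158 — valid
Class 3: x > 158 — invalid
Total equivalence classes: 3

3 equivalence classes


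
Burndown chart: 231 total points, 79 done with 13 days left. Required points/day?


Formula: Required rate = Remaining points / Days left
Remaining = 231 - 79 = 152 points
Required rate = 152 / 13 = 11.69 points/day

11.69 points/day


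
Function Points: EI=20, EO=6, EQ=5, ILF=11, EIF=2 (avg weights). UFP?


UFP = EI*4 + EO*5 + EQ*4 + ILF*10 + EIF*7
UFP = 20*4 + 6*5 + 5*4 + 11*10 + 2*7
UFP = 80 + 30 + 20 + 110 + 14
UFP = 254

254


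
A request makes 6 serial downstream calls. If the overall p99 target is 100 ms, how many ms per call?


Formula: per_stage = total_budget / stages
per_stage = 100 / 6
per_stage = 16.67 ms

16.67 ms


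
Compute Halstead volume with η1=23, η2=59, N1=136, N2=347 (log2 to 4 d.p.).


Formula: V = N * log2(η), where N = N1 + N2 and η = η1 + η2
η = 23 + 59 = 82
N = 136 + 347 = 483
log2(82) ≈ 6.3576
V = 483 * 6.3576 = 3070.72

3070.72


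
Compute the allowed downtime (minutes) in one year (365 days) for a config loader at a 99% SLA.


Formula: allowed downtime = period * (100 - SLA) / 100
Period (year (365 days)) = 525600 minutes
Unavailability fraction = (100 - 99.0) / 100
Allowed downtime = 525600 * (100 - 99.0) / 100
Allowed downtime = 5256.0 minutes

5256.0 minutes


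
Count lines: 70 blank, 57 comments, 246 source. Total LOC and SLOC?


Total LOC = blank + comment + code
Total LOC = 70 + 57 + 246 = 373
SLOC (source only) = code = 246

Total LOC: 373, SLOC: 246


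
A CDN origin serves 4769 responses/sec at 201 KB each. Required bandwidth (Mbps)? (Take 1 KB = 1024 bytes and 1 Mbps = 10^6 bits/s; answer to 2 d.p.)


Formula: Mbps = payload_bytes * RPS * 8 / 1e6
Payload per request = 201 KB = 201 * 1024 = 205824 bytes
Total bytes/sec = 205824 * 4769 = 981574656
Total bits/sec = 981574656 * 8 = 7852597248
Mbps = 7852597248 / 1e6 = 7852.6

7852.6 Mbps


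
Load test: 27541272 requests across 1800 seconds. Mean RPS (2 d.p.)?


Formula: throughput = requests / seconds
throughput = 27541272 / 1800
throughput = 15300.71 requests/second

15300.71 requests/second


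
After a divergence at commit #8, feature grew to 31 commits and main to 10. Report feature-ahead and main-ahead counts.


Common ancestor: commit #8
feature commits after divergence: 31 - 8 = 23
main commits after divergence: 10 - 8 = 2
feature is 23 commits ahead of main
main is 2 commits ahead of feature

feature ahead: 23, main ahead: 2


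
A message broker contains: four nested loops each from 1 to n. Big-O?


Reasoning: four levels of nesting
Complexity: O(n^4)

O(n^4)


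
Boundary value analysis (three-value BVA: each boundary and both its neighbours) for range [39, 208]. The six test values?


Range: [39, 208]
Boundaries: just below min, min, min+1, max-1, max, just above max
Values: [38, 39, 40, 207, 208, 209]

[38, 39, 40, 207, 208, 209]


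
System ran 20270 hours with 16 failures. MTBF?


Formula: MTBF = Total operating time / Number of failures
MTBF = 20270 / 16
MTBF = 1266.88 hours

1266.88 hours


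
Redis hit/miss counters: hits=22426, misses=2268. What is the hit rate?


Formula: hit rate = hits / (hits + misses) * 100
hit rate = 22426 / (22426 + 2268) * 100
hit rate = 22426 / 24694 * 100
hit rate = 90.82%

90.82%


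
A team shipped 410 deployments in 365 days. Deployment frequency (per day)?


Formula: deployments per day = releases / days
= 410 / 365
= 1.123 deploys/day
(equivalently, 7.86 deploys/week)

1.123 deploys/day


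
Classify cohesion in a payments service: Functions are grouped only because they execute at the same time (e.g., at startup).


Reasoning: Related by timing only
Type: Temporal cohesion

Temporal cohesion


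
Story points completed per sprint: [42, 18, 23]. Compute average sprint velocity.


Formula: Avg velocity = Total points / Number of sprints
Points: [42, 18, 23]
Sum = 42 + 18 + 23 = 83
Avg velocity = 83 / 3 = 27.67 points/sprint

27.67 points/sprint


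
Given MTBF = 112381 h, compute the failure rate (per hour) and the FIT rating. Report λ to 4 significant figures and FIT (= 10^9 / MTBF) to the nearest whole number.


Formula: λ = 1 / MTBF; FIT = λ × 1e9 = 1e9 / MTBF
λ = 1 / 112381 ≈ 8.898e-06 failures/hour
FIT = 1e9 / 112381 ≈ 8898 failures per 1e9 hours (nearest whole number)

λ = 8.898e-06 /h, FIT = 8898


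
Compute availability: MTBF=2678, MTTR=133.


Availability = MTBF / (MTBF + MTTR)
Availability = 2678 / (2678 + 133)
Availability = 2678 / 2811
Availability = 95.2686%

95.2686%


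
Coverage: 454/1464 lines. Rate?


Coverage = covered / total * 100
Coverage = 454 / 1464 * 100
Coverage = 31.01%

31.01%


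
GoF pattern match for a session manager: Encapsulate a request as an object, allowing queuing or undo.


This matches the Command pattern

Command


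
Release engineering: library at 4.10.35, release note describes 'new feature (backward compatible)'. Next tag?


Current: 4.10.35
Change category: 'new feature (backward compatible)' → minor bump
SemVer rule: minor bump → increment MINOR, reset PATCH to 0 (MAJOR unchanged)
New: 4.11.0

4.11.0


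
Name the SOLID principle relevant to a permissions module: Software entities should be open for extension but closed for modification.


This describes the Open/Closed Principle (OCP)

Open/Closed Principle (OCP)


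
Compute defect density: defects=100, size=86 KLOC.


Defect density = defects / KLOC
Defect density = 100 / 86
Defect density = 1.163 defects/KLOC

1.163 defects/KLOC


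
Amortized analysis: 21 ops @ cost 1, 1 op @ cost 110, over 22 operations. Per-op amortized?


Formula: Amortized cost = Total cost / Operations
Total cost = (21 * 1) + (1 * 110)
Total cost = 21 + 110 = 131
Amortized = 131 / 22 = 5.9545

5.9545


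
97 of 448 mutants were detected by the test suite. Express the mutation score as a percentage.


Mutation score = killed / total * 100
Mutation score = 97 / 448 * 100
Mutation score = 21.65%

21.65%


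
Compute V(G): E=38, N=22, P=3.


Formula: V(G) = E - N + 2P
V(G) = 38 - 22 + 2*3
V(G) = 16 + 6
V(G) = 22

22


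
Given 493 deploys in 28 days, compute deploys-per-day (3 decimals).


Formula: deployments per day = releases / days
= 493 / 28
= 17.607 deploys/day
(equivalently, 123.25 deploys/week)

17.607 deploys/day


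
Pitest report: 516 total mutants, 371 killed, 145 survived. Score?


Mutation score = killed / total * 100
Mutation score = 371 / 516 * 100
Mutation score = 71.9%

71.9%


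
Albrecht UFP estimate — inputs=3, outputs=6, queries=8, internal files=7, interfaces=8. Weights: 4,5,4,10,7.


UFP = EI*4 + EO*5 + EQ*4 + ILF*10 + EIF*7
UFP = 3*4 + 6*5 + 8*4 + 7*10 + 8*7
UFP = 12 + 30 + 32 + 70 + 56
UFP = 200

200


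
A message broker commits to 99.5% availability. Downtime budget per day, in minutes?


Formula: allowed downtime = period * (100 - SLA) / 100
Period (day) = 1440 minutes
Unavailability fraction = (100 - 99.5) / 100
Allowed downtime = 1440 * (100 - 99.5) / 100
Allowed downtime = 7.2 minutes

7.2 minutes


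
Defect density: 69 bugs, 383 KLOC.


Defect density = defects / KLOC
Defect density = 69 / 383
Defect density = 0.18 defects/KLOC

0.18 defects/KLOC


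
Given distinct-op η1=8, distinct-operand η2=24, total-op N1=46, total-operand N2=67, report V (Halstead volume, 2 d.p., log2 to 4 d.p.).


Formula: V = N * log2(η), where N = N1 + N2 and η = η1 + η2
η = 8 + 24 = 32
N = 46 + 67 = 113
log2(32) ≈ 5.0000
V = 113 * 5.0000 = 565.00

565.00


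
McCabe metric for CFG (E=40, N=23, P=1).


Formula: V(G) = E - N + 2P
V(G) = 40 - 23 + 2*1
V(G) = 17 + 2
V(G) = 19

19


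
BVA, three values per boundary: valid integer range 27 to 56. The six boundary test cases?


Range: [27, 56]
Boundaries: just below min, min, min+1, max-1, max, just above max
Values: [26, 27, 28, 55, 56, 57]

[26, 27, 28, 55, 56, 57]


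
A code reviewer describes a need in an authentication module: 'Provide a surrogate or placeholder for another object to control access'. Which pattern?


This matches the Proxy pattern

Proxy


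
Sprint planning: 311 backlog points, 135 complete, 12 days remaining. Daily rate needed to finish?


Formula: Required rate = Remaining points / Days left
Remaining = 311 - 135 = 176 points
Required rate = 176 / 12 = 14.67 points/day

14.67 points/day


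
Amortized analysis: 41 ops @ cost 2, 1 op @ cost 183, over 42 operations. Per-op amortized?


Formula: Amortized cost = Total cost / Operations
Total cost = (41 * 2) + (1 * 183)
Total cost = 82 + 183 = 265
Amortized = 265 / 42 = 6.3095

6.3095


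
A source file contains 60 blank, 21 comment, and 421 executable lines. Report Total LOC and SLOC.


Total LOC = blank + comment + code
Total LOC = 60 + 21 + 421 = 502
SLOC (source only) = code = 421

Total LOC: 502, SLOC: 421


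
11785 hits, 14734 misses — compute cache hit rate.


Formula: hit rate = hits / (hits + misses) * 100
hit rate = 11785 / (11785 + 14734) * 100
hit rate = 11785 / 26519 * 100
hit rate = 44.44%

44.44%


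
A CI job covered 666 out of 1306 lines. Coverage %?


Coverage = covered / total * 100
Coverage = 666 / 1306 * 100
Coverage = 51.0%

51.0%


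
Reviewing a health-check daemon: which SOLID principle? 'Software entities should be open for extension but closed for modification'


This describes the Open/Closed Principle (OCP)

Open/Closed Principle (OCP)


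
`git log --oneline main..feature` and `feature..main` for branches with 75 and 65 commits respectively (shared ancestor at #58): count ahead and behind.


Common ancestor: commit #58
feature commits after divergence: 75 - 58 = 17
main commits after divergence: 65 - 58 = 7
feature is 17 commits ahead of main
main is 7 commits ahead of feature

feature ahead: 17, main ahead: 7


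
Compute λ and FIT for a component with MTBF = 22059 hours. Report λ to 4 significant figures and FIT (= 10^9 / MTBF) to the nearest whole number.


Formula: λ = 1 / MTBF; FIT = λ × 1e9 = 1e9 / MTBF
λ = 1 / 22059 ≈ 4.533e-05 failures/hour
FIT = 1e9 / 22059 ≈ 45333 failures per 1e9 hours (nearest whole number)

λ = 4.533e-05 /h, FIT = 45333


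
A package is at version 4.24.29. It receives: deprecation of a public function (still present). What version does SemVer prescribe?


Current: 4.24.29
Change category: 'deprecation of a public function (still present)' → minor bump
SemVer rule: minor bump → increment MINOR, reset PATCH to 0 (MAJOR unchanged)
New: 4.25.0

4.25.0


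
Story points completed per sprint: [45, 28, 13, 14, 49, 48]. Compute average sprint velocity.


Formula: Avg velocity = Total points / Number of sprints
Points: [45, 28, 13, 14, 49, 48]
Sum = 45 + 28 + 13 + 14 + 49 + 48 = 197
Avg velocity = 197 / 6 = 32.83 points/sprint

32.83 points/sprint


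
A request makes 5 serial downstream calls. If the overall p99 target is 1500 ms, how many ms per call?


Formula: per_stage = total_budget / stages
per_stage = 1500 / 5
per_stage = 300.0 ms

300.0 ms


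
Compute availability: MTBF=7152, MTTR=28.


Availability = MTBF / (MTBF + MTTR)
Availability = 7152 / (7152 + 28)
Availability = 7152 / 7180
Availability = 99.61%

99.61%


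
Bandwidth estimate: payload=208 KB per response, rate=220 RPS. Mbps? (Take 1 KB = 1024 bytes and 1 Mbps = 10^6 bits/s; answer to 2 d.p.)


Formula: Mbps = payload_bytes * RPS * 8 / 1e6
Payload per request = 208 KB = 208 * 1024 = 212992 bytes
Total bytes/sec = 212992 * 220 = 46858240
Total bits/sec = 46858240 * 8 = 374865920
Mbps = 374865920 / 1e6 = 374.87

374.87 Mbps


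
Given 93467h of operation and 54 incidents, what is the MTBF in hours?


Formula: MTBF = Total operating time / Number of failures
MTBF = 93467 / 54
MTBF = 1730.87 hours

1730.87 hours


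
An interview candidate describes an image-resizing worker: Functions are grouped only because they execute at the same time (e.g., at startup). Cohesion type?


Reasoning: Related by timing only
Type: Temporal cohesion

Temporal cohesion


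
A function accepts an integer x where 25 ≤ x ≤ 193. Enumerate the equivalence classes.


Valid range: [25, 193]
Class 1: x < 25 — invalid
Class 2: 25 ≤ x ≤ 193 — valid
Class 3: x > 193 — invalid
Total equivalence classes: 3

3 equivalence classes


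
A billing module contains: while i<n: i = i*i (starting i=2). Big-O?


Reasoning: squaring drives double-exponential growth; iterations ~ log log n
Complexity: O(log log n)

O(log log n)


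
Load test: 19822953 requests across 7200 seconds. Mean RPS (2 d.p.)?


Formula: throughput = requests / seconds
throughput = 19822953 / 7200
throughput = 2753.19 requests/second

2753.19 requests/second


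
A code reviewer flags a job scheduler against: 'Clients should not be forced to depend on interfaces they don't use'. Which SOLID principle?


This describes the Interface Segregation Principle (ISP)

Interface Segregation Principle (ISP)


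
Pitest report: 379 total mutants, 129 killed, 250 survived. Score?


Mutation score = killed / total * 100
Mutation score = 129 / 379 * 100
Mutation score = 34.04%

34.04%


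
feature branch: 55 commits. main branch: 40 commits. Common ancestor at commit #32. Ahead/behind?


Common ancestor: commit #32
feature commits after divergence: 55 - 32 = 23
main commits after divergence: 40 - 32 = 8
feature is 23 commits ahead of main
main is 8 commits ahead of feature

feature ahead: 23, main ahead: 8


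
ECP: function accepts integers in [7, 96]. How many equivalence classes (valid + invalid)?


Valid range: [7, 96]
Class 1: x < 7 — invalid
Class 2: 7 ≤ x ≤ 96 — valid
Class 3: x > 96 — invalid
Total equivalence classes: 3

3 equivalence classes


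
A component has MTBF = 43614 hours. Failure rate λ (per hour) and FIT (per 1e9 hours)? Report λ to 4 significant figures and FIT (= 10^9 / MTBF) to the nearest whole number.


Formula: λ = 1 / MTBF; FIT = λ × 1e9 = 1e9 / MTBF
λ = 1 / 43614 ≈ 2.293e-05 failures/hour
FIT = 1e9 / 43614 ≈ 22928 failures per 1e9 hours (nearest whole number)

λ = 2.293e-05 /h, FIT = 22928


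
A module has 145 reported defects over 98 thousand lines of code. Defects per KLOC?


Defect density = defects / KLOC
Defect density = 145 / 98
Defect density = 1.48 defects/KLOC

1.48 defects/KLOC


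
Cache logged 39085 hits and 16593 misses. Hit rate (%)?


Formula: hit rate = hits / (hits + misses) * 100
hit rate = 39085 / (39085 + 16593) * 100
hit rate = 39085 / 55678 * 100
hit rate = 70.2%

70.2%


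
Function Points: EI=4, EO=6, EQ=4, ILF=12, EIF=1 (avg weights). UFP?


UFP = EI*4 + EO*5 + EQ*4 + ILF*10 + EIF*7
UFP = 4*4 + 6*5 + 4*4 + 12*10 + 1*7
UFP = 16 + 30 + 16 + 120 + 7
UFP = 189

189


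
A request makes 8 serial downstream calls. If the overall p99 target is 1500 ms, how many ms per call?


Formula: per_stage = total_budget / stages
per_stage = 1500 / 8
per_stage = 187.5 ms

187.5 ms


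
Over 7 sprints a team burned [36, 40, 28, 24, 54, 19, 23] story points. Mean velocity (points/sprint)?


Formula: Avg velocity = Total points / Number of sprints
Points: [36, 40, 28, 24, 54, 19, 23]
Sum = 36 + 40 + 28 + 24 + 54 + 19 + 23 = 224
Avg velocity = 224 / 7 = 32.0 points/sprint

32.0 points/sprint


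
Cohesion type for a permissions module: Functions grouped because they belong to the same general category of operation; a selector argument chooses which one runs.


Reasoning: Grouped by category of activity, not by data or sequence
Type: Logical cohesion

Logical cohesion


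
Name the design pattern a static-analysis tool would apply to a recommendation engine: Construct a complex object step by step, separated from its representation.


This matches the Builder pattern

Builder


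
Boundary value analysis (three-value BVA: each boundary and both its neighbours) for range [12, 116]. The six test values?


Range: [12, 116]
Boundaries: just below min, min, min+1, max-1, max, just above max
Values: [11, 12, 13, 115, 116, 117]

[11, 12, 13, 115, 116, 117]


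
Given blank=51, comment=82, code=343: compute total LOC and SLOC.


Total LOC = blank + comment + code
Total LOC = 51 + 82 + 343 = 476
SLOC (source only) = code = 343

Total LOC: 476, SLOC: 343


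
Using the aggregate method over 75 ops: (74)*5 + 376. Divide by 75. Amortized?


Formula: Amortized cost = Total cost / Operations
Total cost = (74 * 5) + (1 * 376)
Total cost = 370 + 376 = 746
Amortized = 746 / 75 = 9.9467

9.9467


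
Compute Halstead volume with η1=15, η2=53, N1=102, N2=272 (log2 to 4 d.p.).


Formula: V = N * log2(η), where N = N1 + N2 and η = η1 + η2
η = 15 + 53 = 68
N = 102 + 272 = 374
log2(68) ≈ 6.0875
V = 374 * 6.0875 = 2276.73

2276.73


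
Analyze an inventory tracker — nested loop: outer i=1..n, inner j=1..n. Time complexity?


Reasoning: n iterations times n iterations
Complexity: O(n^2)

O(n^2)


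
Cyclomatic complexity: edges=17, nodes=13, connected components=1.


Formula: V(G) = E - N + 2P
V(G) = 17 - 13 + 2*1
V(G) = 4 + 2
V(G) = 6

6


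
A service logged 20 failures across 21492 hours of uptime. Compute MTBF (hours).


Formula: MTBF = Total operating time / Number of failures
MTBF = 21492 / 20
MTBF = 1074.6 hours

1074.6 hours


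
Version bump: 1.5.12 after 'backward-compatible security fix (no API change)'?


Current: 1.5.12
Change category: 'backward-compatible security fix (no API change)' → patch bump
SemVer rule: patch bump → increment PATCH (MAJOR and MINOR unchanged)
New: 1.5.13

1.5.13


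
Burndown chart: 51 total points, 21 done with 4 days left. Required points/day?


Formula: Required rate = Remaining points / Days left
Remaining = 51 - 21 = 30 points
Required rate = 30 / 4 = 7.5 points/day

7.5 points/day


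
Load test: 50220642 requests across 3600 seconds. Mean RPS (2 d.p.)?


Formula: throughput = requests / seconds
throughput = 50220642 / 3600
throughput = 13950.18 requests/second

13950.18 requests/second


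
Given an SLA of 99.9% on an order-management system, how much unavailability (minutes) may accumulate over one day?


Formula: allowed downtime = period * (100 - SLA) / 100
Period (day) = 1440 minutes
Unavailability fraction = (100 - 99.9) / 100
Allowed downtime = 1440 * (100 - 99.9) / 100
Allowed downtime = 1.44 minutes

1.44 minutes


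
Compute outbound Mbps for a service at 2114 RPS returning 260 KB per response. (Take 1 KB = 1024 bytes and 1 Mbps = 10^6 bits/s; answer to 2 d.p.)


Formula: Mbps = payload_bytes * RPS * 8 / 1e6
Payload per request = 260 KB = 260 * 1024 = 266240 bytes
Total bytes/sec = 266240 * 2114 = 562831360
Total bits/sec = 562831360 * 8 = 4502650880
Mbps = 4502650880 / 1e6 = 4502.65

4502.65 Mbps


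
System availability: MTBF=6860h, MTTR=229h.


Availability = MTBF / (MTBF + MTTR)
Availability = 6860 / (6860 + 229)
Availability = 6860 / 7089
Availability = 96.7696%

96.7696%


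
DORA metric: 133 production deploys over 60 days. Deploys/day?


Formula: deployments per day = releases / days
= 133 / 60
= 2.217 deploys/day
(equivalently, 15.52 deploys/week)

2.217 deploys/day


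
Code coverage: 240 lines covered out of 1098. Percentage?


Coverage = covered / total * 100
Coverage = 240 / 1098 * 100
Coverage = 21.86%

21.86%


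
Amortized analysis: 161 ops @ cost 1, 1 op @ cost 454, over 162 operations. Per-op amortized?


Formula: Amortized cost = Total cost / Operations
Total cost = (161 * 1) + (1 * 454)
Total cost = 161 + 454 = 615
Amortized = 615 / 162 = 3.7963

3.7963


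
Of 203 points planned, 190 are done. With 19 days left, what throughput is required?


Formula: Required rate = Remaining points / Days left
Remaining = 203 - 190 = 13 points
Required rate = 13 / 19 = 0.68 points/day

0.68 points/day


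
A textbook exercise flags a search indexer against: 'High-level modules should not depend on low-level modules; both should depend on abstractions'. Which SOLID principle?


This describes the Dependency Inversion Principle (DIP)

Dependency Inversion Principle (DIP)


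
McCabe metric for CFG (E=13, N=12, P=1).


Formula: V(G) = E - N + 2P
V(G) = 13 - 12 + 2*1
V(G) = 1 + 2
V(G) = 3

3


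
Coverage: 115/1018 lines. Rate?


Coverage = covered / total * 100
Coverage = 115 / 1018 * 100
Coverage = 11.3%

11.3%


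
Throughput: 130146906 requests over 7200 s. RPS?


Formula: throughput = requests / seconds
throughput = 130146906 / 7200
throughput = 18075.96 requests/second

18075.96 requests/second


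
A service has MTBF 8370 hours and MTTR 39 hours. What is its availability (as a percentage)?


Availability = MTBF / (MTBF + MTTR)
Availability = 8370 / (8370 + 39)
Availability = 8370 / 8409
Availability = 99.5362%

99.5362%


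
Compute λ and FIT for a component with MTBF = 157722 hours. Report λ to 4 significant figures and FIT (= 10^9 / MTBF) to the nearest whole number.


Formula: λ = 1 / MTBF; FIT = λ × 1e9 = 1e9 / MTBF
λ = 1 / 157722 ≈ 6.340e-06 failures/hour
FIT = 1e9 / 157722 ≈ 6340 failures per 1e9 hours (nearest whole number)

λ = 6.340e-06 /h, FIT = 6340


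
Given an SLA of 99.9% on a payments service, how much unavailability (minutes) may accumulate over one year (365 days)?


Formula: allowed downtime = period * (100 - SLA) / 100
Period (year (365 days)) = 525600 minutes
Unavailability fraction = (100 - 99.9) / 100
Allowed downtime = 525600 * (100 - 99.9) / 100
Allowed downtime = 525.6 minutes

525.6 minutes


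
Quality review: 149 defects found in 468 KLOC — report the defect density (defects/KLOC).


Defect density = defects / KLOC
Defect density = 149 / 468
Defect density = 0.318 defects/KLOC

0.318 defects/KLOC


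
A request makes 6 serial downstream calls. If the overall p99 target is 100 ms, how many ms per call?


Formula: per_stage = total_budget / stages
per_stage = 100 / 6
per_stage = 16.67 ms

16.67 ms


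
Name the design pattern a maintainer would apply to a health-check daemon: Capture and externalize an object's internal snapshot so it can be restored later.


This matches the Memento pattern

Memento


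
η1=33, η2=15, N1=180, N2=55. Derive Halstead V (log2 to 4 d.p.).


Formula: V = N * log2(η), where N = N1 + N2 and η = η1 + η2
η = 33 + 15 = 48
N = 180 + 55 = 235
log2(48) ≈ 5.5850
V = 235 * 5.5850 = 1312.48

1312.48


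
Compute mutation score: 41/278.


Mutation score = killed / total * 100
Mutation score = 41 / 278 * 100
Mutation score = 14.75%

14.75%


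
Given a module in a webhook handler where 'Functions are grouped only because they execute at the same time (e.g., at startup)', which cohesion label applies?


Reasoning: Related by timing only
Type: Temporal cohesion

Temporal cohesion


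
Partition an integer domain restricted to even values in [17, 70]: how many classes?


Constraint: even integers in [17, 70]
Class 1: x < 17 — out-of-range invalid
Class 2: x in [17,70] but odd — wrong type invalid
Class 3: x in [17,70] and even — valid
Class 4: x > 70 — out-of-range invalid
Total equivalence classes: 4

4 equivalence classes


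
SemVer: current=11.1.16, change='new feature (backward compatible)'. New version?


Current: 11.1.16
Change category: 'new feature (backward compatible)' → minor bump
SemVer rule: minor bump → increment MINOR, reset PATCH to 0 (MAJOR unchanged)
New: 11.2.0

11.2.0


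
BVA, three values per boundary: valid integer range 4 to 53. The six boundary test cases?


Range: [4, 53]
Boundaries: just below min, min, min+1, max-1, max, just above max
Values: [3, 4, 5, 52, 53, 54]

[3, 4, 5, 52, 53, 54]


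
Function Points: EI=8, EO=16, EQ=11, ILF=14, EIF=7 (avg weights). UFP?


UFP = EI*4 + EO*5 + EQ*4 + ILF*10 + EIF*7
UFP = 8*4 + 16*5 + 11*4 + 14*10 + 7*7
UFP = 32 + 80 + 44 + 140 + 49
UFP = 345

345


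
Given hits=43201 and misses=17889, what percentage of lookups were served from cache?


Formula: hit rate = hits / (hits + misses) * 100
hit rate = 43201 / (43201 + 17889) * 100
hit rate = 43201 / 61090 * 100
hit rate = 70.72%

70.72%


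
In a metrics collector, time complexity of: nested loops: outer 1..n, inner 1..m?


Reasoning: product of independent bounds
Complexity: O(n*m)

O(n*m)


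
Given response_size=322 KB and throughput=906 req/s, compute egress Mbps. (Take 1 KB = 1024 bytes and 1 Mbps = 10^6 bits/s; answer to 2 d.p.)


Formula: Mbps = payload_bytes * RPS * 8 / 1e6
Payload per request = 322 KB = 322 * 1024 = 329728 bytes
Total bytes/sec = 329728 * 906 = 298733568
Total bits/sec = 298733568 * 8 = 2389868544
Mbps = 2389868544 / 1e6 = 2389.87

2389.87 Mbps


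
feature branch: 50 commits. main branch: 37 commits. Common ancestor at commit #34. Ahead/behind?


Common ancestor: commit #34
feature commits after divergence: 50 - 34 = 16
main commits after divergence: 37 - 34 = 3
feature is 16 commits ahead of main
main is 3 commits ahead of feature

feature ahead: 16, main ahead: 3


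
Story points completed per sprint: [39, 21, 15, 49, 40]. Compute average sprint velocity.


Formula: Avg velocity = Total points / Number of sprints
Points: [39, 21, 15, 49, 40]
Sum = 39 + 21 + 15 + 49 + 40 = 164
Avg velocity = 164 / 5 = 32.8 points/sprint

32.8 points/sprint


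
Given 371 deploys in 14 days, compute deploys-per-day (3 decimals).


Formula: deployments per day = releases / days
= 371 / 14
= 26.5 deploys/day
(equivalently, 185.5 deploys/week)

26.5 deploys/day


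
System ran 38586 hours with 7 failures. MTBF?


Formula: MTBF = Total operating time / Number of failures
MTBF = 38586 / 7
MTBF = 5512.29 hours

5512.29 hours


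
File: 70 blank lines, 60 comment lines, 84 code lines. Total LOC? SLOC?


Total LOC = blank + comment + code
Total LOC = 70 + 60 + 84 = 214
SLOC (source only) = code = 84

Total LOC: 214, SLOC: 84


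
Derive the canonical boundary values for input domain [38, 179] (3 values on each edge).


Range: [38, 179]
Boundaries: just below min, min, min+1, max-1, max, just above max
Values: [37, 38, 39, 178, 179, 180]

[37, 38, 39, 178, 179, 180]


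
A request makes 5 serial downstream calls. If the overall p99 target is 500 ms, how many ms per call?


Formula: per_stage = total_budget / stages
per_stage = 500 / 5
per_stage = 100.0 ms

100.0 ms


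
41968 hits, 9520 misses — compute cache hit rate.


Formula: hit rate = hits / (hits + misses) * 100
hit rate = 41968 / (41968 + 9520) * 100
hit rate = 41968 / 51488 * 100
hit rate = 81.51%

81.51%


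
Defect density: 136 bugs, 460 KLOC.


Defect density = defects / KLOC
Defect density = 136 / 460
Defect density = 0.296 defects/KLOC

0.296 defects/KLOC


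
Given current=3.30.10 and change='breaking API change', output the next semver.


Current: 3.30.10
Change category: 'breaking API change' → major bump
SemVer rule: major bump → increment MAJOR, reset MINOR and PATCH to 0
New: 4.0.0

4.0.0


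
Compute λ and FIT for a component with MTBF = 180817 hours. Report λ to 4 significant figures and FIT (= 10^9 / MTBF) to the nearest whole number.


Formula: λ = 1 / MTBF; FIT = λ × 1e9 = 1e9 / MTBF
λ = 1 / 180817 ≈ 5.530e-06 failures/hour
FIT = 1e9 / 180817 ≈ 5530 failures per 1e9 hours (nearest whole number)

λ = 5.530e-06 /h, FIT = 5530


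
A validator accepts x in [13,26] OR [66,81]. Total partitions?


Valid ranges: [13,26] and [66,81]
Class 1: x < 13 — invalid
Class 2: 13 ≤ x ≤ 26 — valid
Class 3: 26 < x < 66 — invalid (gap between ranges)
Class 4: 66 ≤ x ≤ 81 — valid
Class 5: x > 81 — invalid
Total equivalence classes: 5

5 equivalence classes


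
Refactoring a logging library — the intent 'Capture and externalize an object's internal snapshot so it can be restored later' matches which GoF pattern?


This matches the Memento pattern

Memento


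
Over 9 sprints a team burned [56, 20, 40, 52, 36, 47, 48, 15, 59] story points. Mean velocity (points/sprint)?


Formula: Avg velocity = Total points / Number of sprints
Points: [56, 20, 40, 52, 36, 47, 48, 15, 59]
Sum = 56 + 20 + 40 + 52 + 36 + 47 + 48 + 15 + 59 = 373
Avg velocity = 373 / 9 = 41.44 points/sprint

41.44 points/sprint


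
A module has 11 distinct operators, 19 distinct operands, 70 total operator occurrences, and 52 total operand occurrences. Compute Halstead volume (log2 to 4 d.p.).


Formula: V = N * log2(η), where N = N1 + N2 and η = η1 + η2
η = 11 + 19 = 30
N = 70 + 52 = 122
log2(30) ≈ 4.9069
V = 122 * 4.9069 = 598.64

598.64


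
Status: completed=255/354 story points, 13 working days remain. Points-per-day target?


Formula: Required rate = Remaining points / Days left
Remaining = 354 - 255 = 99 points
Required rate = 99 / 13 = 7.62 points/day

7.62 points/day


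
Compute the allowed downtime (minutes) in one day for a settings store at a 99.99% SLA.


Formula: allowed downtime = period * (100 - SLA) / 100
Period (day) = 1440 minutes
Unavailability fraction = (100 - 99.99) / 100
Allowed downtime = 1440 * (100 - 99.99) / 100
Allowed downtime = 0.144 minutes

0.144 minutes


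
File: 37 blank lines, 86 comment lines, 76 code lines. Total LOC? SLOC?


Total LOC = blank + comment + code
Total LOC = 37 + 86 + 76 = 199
SLOC (source only) = code = 76

Total LOC: 199, SLOC: 76


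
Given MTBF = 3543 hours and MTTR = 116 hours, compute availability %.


Availability = MTBF / (MTBF + MTTR)
Availability = 3543 / (3543 + 116)
Availability = 3543 / 3659
Availability = 96.8297%

96.8297%


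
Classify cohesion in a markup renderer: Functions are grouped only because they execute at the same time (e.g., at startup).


Reasoning: Related by timing only
Type: Temporal cohesion

Temporal cohesion


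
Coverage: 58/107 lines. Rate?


Coverage = covered / total * 100
Coverage = 58 / 107 * 100
Coverage = 54.21%

54.21%


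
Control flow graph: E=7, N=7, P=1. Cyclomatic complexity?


Formula: V(G) = E - N + 2P
V(G) = 7 - 7 + 2*1
V(G) = 0 + 2
V(G) = 2

2


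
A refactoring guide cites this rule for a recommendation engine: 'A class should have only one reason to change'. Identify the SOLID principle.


This describes the Single Responsibility Principle (SRP)

Single Responsibility Principle (SRP)


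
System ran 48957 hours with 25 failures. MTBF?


Formula: MTBF = Total operating time / Number of failures
MTBF = 48957 / 25
MTBF = 1958.28 hours

1958.28 hours


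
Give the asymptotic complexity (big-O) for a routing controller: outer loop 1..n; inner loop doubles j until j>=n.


Reasoning: linear outer times logarithmic inner
Complexity: O(n log n)

O(n log n)


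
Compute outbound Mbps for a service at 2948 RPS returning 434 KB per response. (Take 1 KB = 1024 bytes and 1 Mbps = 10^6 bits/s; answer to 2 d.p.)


Formula: Mbps = payload_bytes * RPS * 8 / 1e6
Payload per request = 434 KB = 434 * 1024 = 444416 bytes
Total bytes/sec = 444416 * 2948 = 1310138368
Total bits/sec = 1310138368 * 8 = 10481106944
Mbps = 10481106944 / 1e6 = 10481.11

10481.11 Mbps


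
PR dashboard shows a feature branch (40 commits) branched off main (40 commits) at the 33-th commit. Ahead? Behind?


Common ancestor: commit #33
feature commits after divergence: 40 - 33 = 7
main commits after divergence: 40 - 33 = 7
feature is 7 commits ahead of main
main is 7 commits ahead of feature

feature ahead: 7, main ahead: 7


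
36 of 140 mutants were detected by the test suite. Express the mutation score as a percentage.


Mutation score = killed / total * 100
Mutation score = 36 / 140 * 100
Mutation score = 25.71%

25.71%


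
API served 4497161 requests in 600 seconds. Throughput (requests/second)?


Formula: throughput = requests / seconds
throughput = 4497161 / 600
throughput = 7495.27 requests/second

7495.27 requests/second


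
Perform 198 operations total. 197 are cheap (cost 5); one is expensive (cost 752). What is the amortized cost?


Formula: Amortized cost = Total cost / Operations
Total cost = (197 * 5) + (1 * 752)
Total cost = 985 + 752 = 1737
Amortized = 1737 / 198 = 8.7727

8.7727


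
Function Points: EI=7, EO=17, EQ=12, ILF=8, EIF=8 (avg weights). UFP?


UFP = EI*4 + EO*5 + EQ*4 + ILF*10 + EIF*7
UFP = 7*4 + 17*5 + 12*4 + 8*10 + 8*7
UFP = 28 + 85 + 48 + 80 + 56
UFP = 297

297


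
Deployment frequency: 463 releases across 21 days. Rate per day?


Formula: deployments per day = releases / days
= 463 / 21
= 22.048 deploys/day
(equivalently, 154.33 deploys/week)

22.048 deploys/day


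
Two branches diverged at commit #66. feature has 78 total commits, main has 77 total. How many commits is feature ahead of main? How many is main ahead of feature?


Common ancestor: commit #66
feature commits after divergence: 78 - 66 = 12
main commits after divergence: 77 - 66 = 11
feature is 12 commits ahead of main
main is 11 commits ahead of feature

feature ahead: 12, main ahead: 11
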